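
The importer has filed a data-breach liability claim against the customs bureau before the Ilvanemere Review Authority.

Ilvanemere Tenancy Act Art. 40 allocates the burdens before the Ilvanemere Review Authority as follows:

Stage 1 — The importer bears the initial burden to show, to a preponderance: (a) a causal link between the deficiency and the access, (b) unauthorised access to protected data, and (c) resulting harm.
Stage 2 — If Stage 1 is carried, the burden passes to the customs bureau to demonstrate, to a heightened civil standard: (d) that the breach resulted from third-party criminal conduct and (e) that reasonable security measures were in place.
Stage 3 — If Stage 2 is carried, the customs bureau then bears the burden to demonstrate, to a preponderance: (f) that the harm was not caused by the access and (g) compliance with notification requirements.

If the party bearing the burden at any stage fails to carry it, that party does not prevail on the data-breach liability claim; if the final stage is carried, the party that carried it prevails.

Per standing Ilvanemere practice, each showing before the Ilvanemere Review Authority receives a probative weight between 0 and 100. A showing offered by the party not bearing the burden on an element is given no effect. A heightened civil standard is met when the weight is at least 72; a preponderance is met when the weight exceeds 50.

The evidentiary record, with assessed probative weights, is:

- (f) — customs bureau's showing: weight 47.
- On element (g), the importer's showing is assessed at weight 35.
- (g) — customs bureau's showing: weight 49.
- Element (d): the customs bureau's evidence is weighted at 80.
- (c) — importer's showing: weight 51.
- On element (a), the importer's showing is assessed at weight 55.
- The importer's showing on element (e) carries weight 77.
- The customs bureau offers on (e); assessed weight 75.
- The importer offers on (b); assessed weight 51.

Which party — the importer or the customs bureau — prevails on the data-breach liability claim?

importer

Stage 1 (importer, a preponderance, weight exceeds 50): (a) 55 > 50 — meets; (b) 51 > 50 — meets; (c) 51 > 50 — meets.
  The importer carries Stage 1; the customs bureau now bears the burden.
Stage 2 (customs bureau, a heightened civil standard, weight is at least 72): (d) 80 ≥ 72 — meets; (e) 75 (importer's 77 disregarded) ≥ 72 — meets.
  Stage 2 carried; the burden remains with the customs bureau.
Stage 3 (customs bureau, a preponderance, weight exceeds 50): (f) 47 ≤ 50 — fails; (g) 49 (importer's 35 disregarded) ≤ 50 — fails.
  Stage 3 not carried; the customs bureau fails its burden.
The importer prevails.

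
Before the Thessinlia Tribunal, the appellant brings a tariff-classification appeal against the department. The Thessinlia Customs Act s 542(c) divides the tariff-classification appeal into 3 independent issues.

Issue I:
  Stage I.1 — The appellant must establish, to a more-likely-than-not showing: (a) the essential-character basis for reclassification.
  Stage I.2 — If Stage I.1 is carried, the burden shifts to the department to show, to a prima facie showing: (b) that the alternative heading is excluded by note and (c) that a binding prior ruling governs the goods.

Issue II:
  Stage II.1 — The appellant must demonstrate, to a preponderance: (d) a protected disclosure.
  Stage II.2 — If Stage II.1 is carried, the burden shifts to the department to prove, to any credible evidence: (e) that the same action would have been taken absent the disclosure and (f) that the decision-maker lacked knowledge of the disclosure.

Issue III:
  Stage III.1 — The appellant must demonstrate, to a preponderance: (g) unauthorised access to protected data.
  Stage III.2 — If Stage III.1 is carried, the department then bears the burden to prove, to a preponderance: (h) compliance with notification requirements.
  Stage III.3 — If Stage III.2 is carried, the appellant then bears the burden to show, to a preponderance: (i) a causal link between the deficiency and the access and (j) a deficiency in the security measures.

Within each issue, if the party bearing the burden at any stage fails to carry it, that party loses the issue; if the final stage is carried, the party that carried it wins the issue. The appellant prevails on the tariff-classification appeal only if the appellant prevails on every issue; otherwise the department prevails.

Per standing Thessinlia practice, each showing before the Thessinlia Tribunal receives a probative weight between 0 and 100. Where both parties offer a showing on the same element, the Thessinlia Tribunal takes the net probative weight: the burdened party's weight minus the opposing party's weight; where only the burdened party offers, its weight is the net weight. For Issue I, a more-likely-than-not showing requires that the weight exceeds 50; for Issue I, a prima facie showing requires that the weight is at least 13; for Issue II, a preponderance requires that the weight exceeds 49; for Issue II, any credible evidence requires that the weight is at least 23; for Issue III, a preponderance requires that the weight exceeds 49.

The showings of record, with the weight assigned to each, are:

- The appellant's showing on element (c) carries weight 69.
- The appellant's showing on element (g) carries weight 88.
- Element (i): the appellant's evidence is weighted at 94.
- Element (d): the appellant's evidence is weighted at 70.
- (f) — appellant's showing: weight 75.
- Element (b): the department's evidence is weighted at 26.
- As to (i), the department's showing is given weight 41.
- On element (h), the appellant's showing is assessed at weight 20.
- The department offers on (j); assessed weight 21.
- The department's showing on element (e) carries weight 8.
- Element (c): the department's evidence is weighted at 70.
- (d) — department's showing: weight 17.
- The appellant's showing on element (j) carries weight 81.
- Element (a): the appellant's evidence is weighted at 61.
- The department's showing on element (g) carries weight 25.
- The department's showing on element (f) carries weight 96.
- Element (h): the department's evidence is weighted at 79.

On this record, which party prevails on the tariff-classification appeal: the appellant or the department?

— Issue I —
At Stage I.1 the appellant must meet a more-likely-than-not showing (weight exceeds 50): on (a) the weight is 61, > 50, so (a) meets the standard.
  The appellant carries Stage I.1; the department now bears the burden.
At Stage I.2 the department must meet a prima facie showing (weight is at least 13): on (b) the weight is 26, which does reach 13, so (b) meets the standard; on (c) the weight is 70 less the opposing 69 gives net 1, < 13, so (c) does not meet the standard.
  Not every element is met, so the department fails to carry Stage I.2.
So the appellant prevails on this issue.
— Issue II —
At Stage II.1 the appellant must meet a preponderance (weight exceeds 49): on (d) the weight is 70 less the opposing 17 gives net 53, which does exceed 49, so (d) meets the standard.
  The appellant carries Stage II.1; the department now bears the burden.
At Stage II.2 the department must meet any credible evidence (weight is at least 23): on (e) the weight is 8, which does not reach 23, so (e) does not meet the standard; on (f) the weight is 96 less the opposing 75 gives net 21, < 23, so (f) does not meet the standard.
  Stage II.2 not carried; the department fails its burden.
So the appellant prevails on this issue.
— Issue III —
At Stage III.1 the appellant must meet a preponderance (weight exceeds 49): on (g) the weight is 88 less the opposing 25 gives net 63, which does exceed 49, so (g) meets the standard.
  Stage III.1 carried; the burden shifts to the department.
At Stage III.2 the department must meet a preponderance (weight exceeds 49): on (h) the weight is 79 less the opposing 20 gives net 59, which does exceed 49, so (h) meets the standard.
  Stage III.2 is satisfied; the onus moves to the appellant.
At Stage III.3 the appellant must meet a preponderance (weight exceeds 49): on (i) the weight is 94 less the opposing 41 gives net 53, > 49, so (i) meets the standard; on (j) the weight is 81 less the opposing 21 gives net 60, > 49, so (j) meets the standard.
  All elements met at the final stage.
Every stage carried; the appellant prevails on this issue.
Per-issue: Issue I → appellant; Issue II → appellant; Issue III → appellant. The appellant must prevail on every issue; overall, the appellant prevails.

appellant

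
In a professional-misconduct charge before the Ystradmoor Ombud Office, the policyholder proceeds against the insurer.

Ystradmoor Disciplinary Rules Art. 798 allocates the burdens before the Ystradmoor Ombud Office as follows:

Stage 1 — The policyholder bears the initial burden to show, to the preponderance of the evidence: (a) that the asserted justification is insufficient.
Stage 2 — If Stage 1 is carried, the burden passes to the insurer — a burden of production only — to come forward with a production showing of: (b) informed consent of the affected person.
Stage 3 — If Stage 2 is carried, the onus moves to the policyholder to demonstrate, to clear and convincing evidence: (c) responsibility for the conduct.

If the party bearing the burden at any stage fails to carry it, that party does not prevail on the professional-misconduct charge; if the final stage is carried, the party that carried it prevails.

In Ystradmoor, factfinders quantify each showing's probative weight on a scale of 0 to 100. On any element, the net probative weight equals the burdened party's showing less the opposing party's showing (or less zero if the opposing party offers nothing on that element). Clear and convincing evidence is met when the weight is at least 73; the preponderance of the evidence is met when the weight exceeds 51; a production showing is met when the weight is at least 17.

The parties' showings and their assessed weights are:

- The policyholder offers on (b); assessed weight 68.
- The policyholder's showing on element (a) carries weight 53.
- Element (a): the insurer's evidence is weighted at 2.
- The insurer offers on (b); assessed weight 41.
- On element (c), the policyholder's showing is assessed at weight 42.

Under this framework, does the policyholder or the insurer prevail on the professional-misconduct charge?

insurer

Stage 1 (policyholder, the preponderance of the evidence, weight exceeds 51): (a) net 53−2=51 ≤ 51 — fails.
  Stage 1 not carried; the policyholder fails its burden.
So the insurer prevails.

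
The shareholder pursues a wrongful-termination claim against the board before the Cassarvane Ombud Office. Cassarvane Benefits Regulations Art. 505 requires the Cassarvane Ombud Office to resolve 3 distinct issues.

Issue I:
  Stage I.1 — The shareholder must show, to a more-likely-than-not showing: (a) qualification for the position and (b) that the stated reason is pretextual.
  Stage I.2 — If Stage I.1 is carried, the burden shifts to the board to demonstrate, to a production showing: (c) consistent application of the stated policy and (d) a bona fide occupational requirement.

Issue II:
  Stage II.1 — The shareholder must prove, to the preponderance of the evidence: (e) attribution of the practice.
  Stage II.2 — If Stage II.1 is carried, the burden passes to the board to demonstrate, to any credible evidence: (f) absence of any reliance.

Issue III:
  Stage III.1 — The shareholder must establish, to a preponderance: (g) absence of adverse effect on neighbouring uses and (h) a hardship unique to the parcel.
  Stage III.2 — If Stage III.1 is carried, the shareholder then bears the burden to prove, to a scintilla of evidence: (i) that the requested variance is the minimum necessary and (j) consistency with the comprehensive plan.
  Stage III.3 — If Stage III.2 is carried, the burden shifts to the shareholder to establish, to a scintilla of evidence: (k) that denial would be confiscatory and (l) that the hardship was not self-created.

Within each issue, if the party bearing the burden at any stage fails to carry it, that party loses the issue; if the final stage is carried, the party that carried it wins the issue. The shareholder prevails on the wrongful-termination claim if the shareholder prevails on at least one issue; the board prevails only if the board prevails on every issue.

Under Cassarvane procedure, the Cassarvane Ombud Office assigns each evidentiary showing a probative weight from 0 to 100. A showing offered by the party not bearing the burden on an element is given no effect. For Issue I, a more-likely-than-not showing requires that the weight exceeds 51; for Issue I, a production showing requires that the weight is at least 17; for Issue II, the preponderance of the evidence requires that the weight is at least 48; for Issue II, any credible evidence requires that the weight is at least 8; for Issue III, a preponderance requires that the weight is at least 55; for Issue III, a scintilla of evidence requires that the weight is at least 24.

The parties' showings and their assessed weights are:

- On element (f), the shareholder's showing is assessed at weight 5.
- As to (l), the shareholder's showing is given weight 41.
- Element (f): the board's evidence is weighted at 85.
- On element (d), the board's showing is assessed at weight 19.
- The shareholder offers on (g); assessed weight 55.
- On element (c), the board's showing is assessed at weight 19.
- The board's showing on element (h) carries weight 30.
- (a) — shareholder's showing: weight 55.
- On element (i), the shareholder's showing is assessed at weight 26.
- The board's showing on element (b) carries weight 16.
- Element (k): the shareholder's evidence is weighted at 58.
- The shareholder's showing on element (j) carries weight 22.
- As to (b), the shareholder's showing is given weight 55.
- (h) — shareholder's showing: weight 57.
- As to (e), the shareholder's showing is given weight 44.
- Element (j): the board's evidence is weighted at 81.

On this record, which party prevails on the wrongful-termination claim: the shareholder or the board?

— Issue I —
At Stage I.1 the shareholder must meet a more-likely-than-not showing (weight exceeds 51): on (a) the weight is 55, which does exceed 51, so (a) meets the standard; on (b) the weight is 55 (the board's 16 is given no effect), > 51, so (b) meets the standard.
  Stage I.1 is satisfied; the onus moves to the board.
At Stage I.2 the board must meet a production showing (weight is at least 17): on (c) the weight is 19, which does reach 17, so (c) meets the standard; on (d) the weight is 19, ≥ 17, so (d) meets the standard.
  The board carries the last stage.
Every stage carried; the board prevails on this issue.
— Issue II —
Stage II.1 (shareholder, the preponderance of the evidence, weight is at least 48): (e) 44 < 48 — fails.
  Stage II.1 not carried; the shareholder fails its burden.
The board prevails on this issue.
— Issue III —
Stage III.1 — burden on shareholder; standard: a preponderance (weight is at least 55).
    (g): 55 ≥ 55 [met]
    (h): 57 (board's 30 disregarded) ≥ 55 [met]
  All elements met. The shareholder retains the burden for Stage III.2.
Stage III.2 — burden on shareholder; standard: a scintilla of evidence (weight is at least 24).
    (i): 26 ≥ 24 [met]
    (j): 22 (board's 81 disregarded) < 24 [not met]
  Stage III.2 not carried; the shareholder fails its burden.
The board prevails on this issue.
Per-issue: Issue I → board; Issue II → board; Issue III → board. The shareholder must prevail on at least one issue; overall, the board prevails.

board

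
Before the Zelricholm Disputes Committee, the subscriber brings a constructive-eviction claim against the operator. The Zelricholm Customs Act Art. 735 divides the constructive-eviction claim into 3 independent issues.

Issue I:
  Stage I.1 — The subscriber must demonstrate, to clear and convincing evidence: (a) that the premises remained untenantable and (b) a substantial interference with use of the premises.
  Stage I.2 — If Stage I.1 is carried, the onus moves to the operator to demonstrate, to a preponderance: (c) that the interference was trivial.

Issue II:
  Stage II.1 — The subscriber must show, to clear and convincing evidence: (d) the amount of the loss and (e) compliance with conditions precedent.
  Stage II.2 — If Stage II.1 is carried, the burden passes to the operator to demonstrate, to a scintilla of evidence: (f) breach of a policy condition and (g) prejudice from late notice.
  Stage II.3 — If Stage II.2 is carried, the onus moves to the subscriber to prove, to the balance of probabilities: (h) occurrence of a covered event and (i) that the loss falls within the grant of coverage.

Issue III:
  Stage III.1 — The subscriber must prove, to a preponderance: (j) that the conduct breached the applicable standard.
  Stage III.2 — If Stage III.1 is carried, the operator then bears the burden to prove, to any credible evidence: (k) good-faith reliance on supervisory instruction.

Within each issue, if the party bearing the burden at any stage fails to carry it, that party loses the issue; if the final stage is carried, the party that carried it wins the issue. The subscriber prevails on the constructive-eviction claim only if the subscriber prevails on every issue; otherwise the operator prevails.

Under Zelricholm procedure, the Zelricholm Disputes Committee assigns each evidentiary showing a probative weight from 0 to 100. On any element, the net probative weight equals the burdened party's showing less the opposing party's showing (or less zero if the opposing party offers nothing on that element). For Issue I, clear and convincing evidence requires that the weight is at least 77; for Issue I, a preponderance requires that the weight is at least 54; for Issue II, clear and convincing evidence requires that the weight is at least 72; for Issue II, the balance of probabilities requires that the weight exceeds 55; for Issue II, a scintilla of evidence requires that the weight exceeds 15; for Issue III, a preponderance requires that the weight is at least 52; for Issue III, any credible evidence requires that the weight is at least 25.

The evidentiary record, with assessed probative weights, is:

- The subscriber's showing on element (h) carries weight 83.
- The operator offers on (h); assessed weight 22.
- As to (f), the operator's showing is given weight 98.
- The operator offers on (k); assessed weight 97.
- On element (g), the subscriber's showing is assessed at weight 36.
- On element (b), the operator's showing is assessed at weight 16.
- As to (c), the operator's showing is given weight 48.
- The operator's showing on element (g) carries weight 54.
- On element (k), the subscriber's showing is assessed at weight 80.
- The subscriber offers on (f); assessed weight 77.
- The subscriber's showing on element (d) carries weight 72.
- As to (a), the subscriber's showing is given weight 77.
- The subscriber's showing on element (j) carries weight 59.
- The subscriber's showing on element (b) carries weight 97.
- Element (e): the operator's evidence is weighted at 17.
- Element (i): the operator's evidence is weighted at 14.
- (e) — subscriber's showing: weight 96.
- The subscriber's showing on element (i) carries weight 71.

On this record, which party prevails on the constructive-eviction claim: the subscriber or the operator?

— Issue I —
Stage I.1 (subscriber, clear and convincing evidence, weight is at least 77): (a) 77 ≥ 77 — meets; (b) net 97−16=81 ≥ 77 — meets.
  All elements met. The burden passes to the operator.
Stage I.2 (operator, a preponderance, weight is at least 54): (c) 48 < 54 — fails.
  The operator does not carry Stage I.2.
The analysis ends at Stage I.2; the subscriber prevails on this issue.
— Issue II —
At Stage II.1 the subscriber must meet clear and convincing evidence (weight is at least 72): on (d) the weight is 72, ≥ 72, so (d) meets the standard; on (e) the weight is 96 less the opposing 17 gives net 79, which does reach 72, so (e) meets the standard.
  All elements met. The burden passes to the operator.
At Stage II.2 the operator must meet a scintilla of evidence (weight exceeds 15): on (f) the weight is 98 less the opposing 77 gives net 21, which does exceed 15, so (f) meets the standard; on (g) the weight is 54 less the opposing 36 gives net 18, which does exceed 15, so (g) meets the standard.
  Stage II.2 is satisfied; the onus moves to the subscriber.
At Stage II.3 the subscriber must meet the balance of probabilities (weight exceeds 55): on (h) the weight is 83 less the opposing 22 gives net 61, > 55, so (h) meets the standard; on (i) the weight is 71 less the opposing 14 gives net 57, > 55, so (i) meets the standard.
  Stage II.3 carried; the final stage is satisfied.
With every stage satisfied, the subscriber prevails on this issue.
— Issue III —
Stage III.1 (subscriber, a preponderance, weight is at least 52): (j) 59 ≥ 52 — meets.
  Stage III.1 carried; the burden shifts to the operator.
Stage III.2 (operator, any credible evidence, weight is at least 25): (k) net 97−80=17 < 25 — fails.
  The operator does not carry Stage III.2.
So the subscriber prevails on this issue.
Per-issue: Issue I → subscriber; Issue II → subscriber; Issue III → subscriber. The subscriber must prevail on every issue; overall, the subscriber prevails.

subscriber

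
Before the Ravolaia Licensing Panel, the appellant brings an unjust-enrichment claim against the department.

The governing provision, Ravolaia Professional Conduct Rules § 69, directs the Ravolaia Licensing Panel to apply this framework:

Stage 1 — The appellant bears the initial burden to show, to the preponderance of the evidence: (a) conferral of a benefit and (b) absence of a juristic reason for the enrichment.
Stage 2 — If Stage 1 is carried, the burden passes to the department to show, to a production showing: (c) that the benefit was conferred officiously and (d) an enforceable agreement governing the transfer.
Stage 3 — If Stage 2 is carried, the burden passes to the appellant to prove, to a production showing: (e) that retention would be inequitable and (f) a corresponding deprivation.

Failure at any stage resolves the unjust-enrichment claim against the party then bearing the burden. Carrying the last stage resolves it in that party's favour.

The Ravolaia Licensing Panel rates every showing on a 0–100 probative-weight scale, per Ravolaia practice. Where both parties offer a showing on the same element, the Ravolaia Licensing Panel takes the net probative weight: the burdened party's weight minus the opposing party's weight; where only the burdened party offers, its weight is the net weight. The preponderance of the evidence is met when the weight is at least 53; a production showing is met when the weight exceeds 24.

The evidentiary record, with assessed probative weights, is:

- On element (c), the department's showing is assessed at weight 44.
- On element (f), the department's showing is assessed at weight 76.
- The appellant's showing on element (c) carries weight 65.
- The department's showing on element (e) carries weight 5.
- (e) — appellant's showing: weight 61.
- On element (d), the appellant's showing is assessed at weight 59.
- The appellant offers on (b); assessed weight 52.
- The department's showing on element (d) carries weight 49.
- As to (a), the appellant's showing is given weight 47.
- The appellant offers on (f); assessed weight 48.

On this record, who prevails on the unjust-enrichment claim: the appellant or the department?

Stage 1 (appellant, the preponderance of the evidence, weight is at least 53): (a) 47 < 53 — fails; (b) 52 < 53 — fails.
  Not every element is met, so the appellant fails to carry Stage 1.
So the department prevails.

department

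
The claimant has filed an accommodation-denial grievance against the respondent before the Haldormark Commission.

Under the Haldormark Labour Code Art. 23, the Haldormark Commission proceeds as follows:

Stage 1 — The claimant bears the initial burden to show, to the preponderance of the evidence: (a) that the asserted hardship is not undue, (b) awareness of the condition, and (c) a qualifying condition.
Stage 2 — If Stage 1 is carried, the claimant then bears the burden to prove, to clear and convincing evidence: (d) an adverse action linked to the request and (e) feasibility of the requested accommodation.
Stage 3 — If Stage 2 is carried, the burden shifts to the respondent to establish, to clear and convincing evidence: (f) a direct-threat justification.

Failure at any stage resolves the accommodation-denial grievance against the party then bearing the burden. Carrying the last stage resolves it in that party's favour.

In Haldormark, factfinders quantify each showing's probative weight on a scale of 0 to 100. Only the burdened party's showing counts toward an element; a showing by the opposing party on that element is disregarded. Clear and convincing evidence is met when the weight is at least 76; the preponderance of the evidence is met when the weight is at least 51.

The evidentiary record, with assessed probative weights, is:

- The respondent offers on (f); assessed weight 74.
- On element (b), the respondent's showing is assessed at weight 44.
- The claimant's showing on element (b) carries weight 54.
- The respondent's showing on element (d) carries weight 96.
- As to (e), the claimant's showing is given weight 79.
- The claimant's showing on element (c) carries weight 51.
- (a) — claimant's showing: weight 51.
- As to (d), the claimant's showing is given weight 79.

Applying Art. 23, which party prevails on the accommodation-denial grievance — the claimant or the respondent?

claimant

Stage 1 (claimant, the preponderance of the evidence, weight is at least 51): (a) 51 ≥ 51 — meets; (b) 54 (respondent's 44 disregarded) ≥ 51 — meets; (c) 51 ≥ 51 — meets.
  Stage 1 carried; the burden remains with the claimant.
Stage 2 (claimant, clear and convincing evidence, weight is at least 76): (d) 79 (respondent's 96 disregarded) ≥ 76 — meets; (e) 79 ≥ 76 — meets.
  Stage 2 is satisfied; the onus moves to the respondent.
Stage 3 (respondent, clear and convincing evidence, weight is at least 76): (f) 74 < 76 — fails.
  Stage 3 not carried; the respondent fails its burden.
The analysis ends at Stage 3; the claimant prevails.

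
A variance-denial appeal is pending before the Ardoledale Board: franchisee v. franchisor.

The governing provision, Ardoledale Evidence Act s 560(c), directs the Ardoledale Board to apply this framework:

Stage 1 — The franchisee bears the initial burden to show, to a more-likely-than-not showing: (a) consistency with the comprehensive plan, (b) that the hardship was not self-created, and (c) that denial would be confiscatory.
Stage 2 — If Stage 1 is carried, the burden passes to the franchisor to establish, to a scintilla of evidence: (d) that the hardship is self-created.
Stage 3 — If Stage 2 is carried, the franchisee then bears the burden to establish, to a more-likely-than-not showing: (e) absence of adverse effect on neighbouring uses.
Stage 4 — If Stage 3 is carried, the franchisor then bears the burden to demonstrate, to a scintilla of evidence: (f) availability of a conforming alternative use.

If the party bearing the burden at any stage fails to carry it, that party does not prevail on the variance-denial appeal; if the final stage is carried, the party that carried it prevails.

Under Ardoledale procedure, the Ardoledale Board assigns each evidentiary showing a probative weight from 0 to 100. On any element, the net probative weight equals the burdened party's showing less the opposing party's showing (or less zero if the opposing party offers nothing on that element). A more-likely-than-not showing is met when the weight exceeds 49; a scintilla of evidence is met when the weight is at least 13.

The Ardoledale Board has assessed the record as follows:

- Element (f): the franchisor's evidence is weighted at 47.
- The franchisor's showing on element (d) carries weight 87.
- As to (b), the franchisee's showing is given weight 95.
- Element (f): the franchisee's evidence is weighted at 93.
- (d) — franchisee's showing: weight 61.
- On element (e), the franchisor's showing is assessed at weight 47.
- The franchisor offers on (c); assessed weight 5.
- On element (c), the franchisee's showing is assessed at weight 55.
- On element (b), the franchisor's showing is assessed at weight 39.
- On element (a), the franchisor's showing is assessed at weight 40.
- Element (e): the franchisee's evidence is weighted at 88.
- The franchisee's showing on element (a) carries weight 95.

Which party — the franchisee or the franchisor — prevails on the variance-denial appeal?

franchisor

Stage 1 — burden on franchisee; standard: a more-likely-than-not showing (weight exceeds 49).
    (a): 95 − 40 = 55 > 49 [met]
    (b): 95 − 39 = 56 > 49 [met]
    (c): 55 − 5 = 50 > 49 [met]
  All elements met. The burden passes to the franchisor.
Stage 2 — burden on franchisor; standard: a scintilla of evidence (weight is at least 13).
    (d): 87 − 61 = 26 ≥ 13 [met]
  The franchisor carries Stage 2; the franchisee now bears the burden.
Stage 3 — burden on franchisee; standard: a more-likely-than-not showing (weight exceeds 49).
    (e): 88 − 47 = 41 ≤ 49 [not met]
  Not every element is met, so the franchisee fails to carry Stage 3.
The analysis ends at Stage 3; the franchisor prevails.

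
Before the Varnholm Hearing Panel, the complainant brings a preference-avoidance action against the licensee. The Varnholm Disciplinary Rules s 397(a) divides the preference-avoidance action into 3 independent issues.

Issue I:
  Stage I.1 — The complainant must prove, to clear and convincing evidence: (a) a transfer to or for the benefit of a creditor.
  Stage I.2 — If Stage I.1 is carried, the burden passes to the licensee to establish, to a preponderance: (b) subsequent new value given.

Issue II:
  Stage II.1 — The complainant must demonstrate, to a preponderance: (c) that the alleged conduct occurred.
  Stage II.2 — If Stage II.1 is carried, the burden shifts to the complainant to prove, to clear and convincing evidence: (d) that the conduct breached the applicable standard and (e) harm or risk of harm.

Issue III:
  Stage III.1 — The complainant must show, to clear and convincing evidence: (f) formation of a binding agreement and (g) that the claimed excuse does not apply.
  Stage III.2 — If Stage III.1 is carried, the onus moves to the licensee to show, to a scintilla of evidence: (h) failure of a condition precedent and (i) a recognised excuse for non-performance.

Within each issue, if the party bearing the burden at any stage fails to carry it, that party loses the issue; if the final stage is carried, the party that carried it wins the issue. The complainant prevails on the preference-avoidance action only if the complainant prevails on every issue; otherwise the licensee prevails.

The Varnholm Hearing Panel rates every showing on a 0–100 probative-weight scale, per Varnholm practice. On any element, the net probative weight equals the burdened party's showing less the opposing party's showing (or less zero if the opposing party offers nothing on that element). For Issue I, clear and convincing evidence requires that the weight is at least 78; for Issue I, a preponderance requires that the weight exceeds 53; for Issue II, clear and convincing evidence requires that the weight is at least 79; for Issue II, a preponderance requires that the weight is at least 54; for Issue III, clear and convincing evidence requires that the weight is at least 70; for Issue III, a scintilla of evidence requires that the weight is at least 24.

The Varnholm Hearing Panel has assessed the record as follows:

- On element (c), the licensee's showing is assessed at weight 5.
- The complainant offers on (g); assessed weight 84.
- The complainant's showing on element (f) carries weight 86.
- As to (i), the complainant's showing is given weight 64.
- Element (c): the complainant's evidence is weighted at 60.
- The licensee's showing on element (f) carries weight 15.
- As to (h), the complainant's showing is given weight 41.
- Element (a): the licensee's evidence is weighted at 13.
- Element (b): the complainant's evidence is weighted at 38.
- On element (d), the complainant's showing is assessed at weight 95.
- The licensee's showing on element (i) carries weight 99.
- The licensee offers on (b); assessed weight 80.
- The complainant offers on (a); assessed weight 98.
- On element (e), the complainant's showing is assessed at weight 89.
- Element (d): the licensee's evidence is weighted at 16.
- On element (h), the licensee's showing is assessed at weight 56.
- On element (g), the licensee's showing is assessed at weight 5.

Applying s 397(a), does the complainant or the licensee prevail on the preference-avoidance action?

— Issue I —
Stage I.1 — burden on complainant; standard: clear and convincing evidence (weight is at least 78).
    (a): 98 − 13 = 85 ≥ 78 [met]
  All elements met. The burden passes to the licensee.
Stage I.2 — burden on licensee; standard: a preponderance (weight exceeds 53).
    (b): 80 − 38 = 42 ≤ 53 [not met]
  Stage I.2 not carried; the licensee fails its burden.
So the complainant prevails on this issue.
— Issue II —
At Stage II.1 the complainant must meet a preponderance (weight is at least 54): on (c) the weight is 60 less the opposing 5 gives net 55, ≥ 54, so (c) meets the standard.
  Stage II.1 is satisfied; the complainant continues to bear the burden.
At Stage II.2 the complainant must meet clear and convincing evidence (weight is at least 79): on (d) the weight is 95 less the opposing 16 gives net 79, which does reach 79, so (d) meets the standard; on (e) the weight is 89, ≥ 79, so (e) meets the standard.
  Stage II.2 carried; the final stage is satisfied.
Every stage carried; the complainant prevails on this issue.
— Issue III —
Stage III.1 (complainant, clear and convincing evidence, weight is at least 70): (f) net 86−15=71 ≥ 70 — meets; (g) net 84−5=79 ≥ 70 — meets.
  Stage III.1 is satisfied; the onus moves to the licensee.
Stage III.2 (licensee, a scintilla of evidence, weight is at least 24): (h) net 56−41=15 < 24 — fails; (i) net 99−64=35 ≥ 24 — meets.
  The licensee does not carry Stage III.2.
So the complainant prevails on this issue.
Per-issue: Issue I → complainant; Issue II → complainant; Issue III → complainant. The complainant must prevail on every issue; overall, the complainant prevails.

complainant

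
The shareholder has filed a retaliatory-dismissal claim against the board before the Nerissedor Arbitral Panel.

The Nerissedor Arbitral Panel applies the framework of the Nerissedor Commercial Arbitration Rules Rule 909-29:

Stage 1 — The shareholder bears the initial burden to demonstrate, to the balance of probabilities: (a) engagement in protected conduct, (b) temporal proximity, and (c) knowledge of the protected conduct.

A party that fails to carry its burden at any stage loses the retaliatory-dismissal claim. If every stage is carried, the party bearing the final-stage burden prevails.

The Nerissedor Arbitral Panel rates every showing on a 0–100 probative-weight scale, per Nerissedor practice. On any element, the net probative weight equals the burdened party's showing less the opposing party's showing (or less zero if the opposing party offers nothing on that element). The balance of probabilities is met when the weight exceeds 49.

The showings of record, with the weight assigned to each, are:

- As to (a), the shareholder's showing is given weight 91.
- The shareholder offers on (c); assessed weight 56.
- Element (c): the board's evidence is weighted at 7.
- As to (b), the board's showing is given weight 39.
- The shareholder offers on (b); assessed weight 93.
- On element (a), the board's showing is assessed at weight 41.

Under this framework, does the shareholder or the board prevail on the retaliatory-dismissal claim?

board

At Stage 1 the shareholder must meet the balance of probabilities (weight exceeds 49): on (a) the weight is 91 less the opposing 41 gives net 50, > 49, so (a) meets the standard; on (b) the weight is 93 less the opposing 39 gives net 54, > 49, so (b) meets the standard; on (c) the weight is 56 less the opposing 7 gives net 49, ≤ 49, so (c) does not meet the standard.
  The shareholder does not carry Stage 1.
The analysis ends at Stage 1; the board prevails.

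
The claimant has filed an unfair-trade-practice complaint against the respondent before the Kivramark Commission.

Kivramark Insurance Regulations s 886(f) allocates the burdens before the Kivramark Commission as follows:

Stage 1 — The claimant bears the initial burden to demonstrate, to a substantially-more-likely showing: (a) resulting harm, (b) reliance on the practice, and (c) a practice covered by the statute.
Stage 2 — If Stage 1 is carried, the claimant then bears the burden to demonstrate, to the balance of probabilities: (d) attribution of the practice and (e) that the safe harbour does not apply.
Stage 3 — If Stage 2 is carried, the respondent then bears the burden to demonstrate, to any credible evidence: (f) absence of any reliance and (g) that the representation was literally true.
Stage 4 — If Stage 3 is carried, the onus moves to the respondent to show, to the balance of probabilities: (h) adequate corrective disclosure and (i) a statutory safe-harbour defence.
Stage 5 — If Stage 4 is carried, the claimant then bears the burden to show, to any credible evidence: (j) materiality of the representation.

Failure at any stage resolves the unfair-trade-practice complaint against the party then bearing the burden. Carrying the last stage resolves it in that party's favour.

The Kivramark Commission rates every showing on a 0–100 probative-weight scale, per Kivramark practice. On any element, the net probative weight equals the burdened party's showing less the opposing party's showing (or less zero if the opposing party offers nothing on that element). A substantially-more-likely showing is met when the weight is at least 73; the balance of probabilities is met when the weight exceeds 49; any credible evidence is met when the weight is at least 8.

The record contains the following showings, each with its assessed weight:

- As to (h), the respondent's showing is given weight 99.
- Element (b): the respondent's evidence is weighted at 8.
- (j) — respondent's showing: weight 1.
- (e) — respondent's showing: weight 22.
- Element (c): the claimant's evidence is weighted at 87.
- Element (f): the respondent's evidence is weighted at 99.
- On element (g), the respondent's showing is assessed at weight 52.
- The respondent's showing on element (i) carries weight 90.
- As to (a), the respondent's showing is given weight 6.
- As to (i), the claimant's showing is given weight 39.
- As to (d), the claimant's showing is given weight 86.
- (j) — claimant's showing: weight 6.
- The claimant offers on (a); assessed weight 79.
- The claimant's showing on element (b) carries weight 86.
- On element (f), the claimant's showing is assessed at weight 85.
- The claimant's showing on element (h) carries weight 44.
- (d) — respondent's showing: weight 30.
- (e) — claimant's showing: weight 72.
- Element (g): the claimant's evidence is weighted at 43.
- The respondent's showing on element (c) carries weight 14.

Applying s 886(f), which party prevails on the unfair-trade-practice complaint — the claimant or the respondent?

Stage 1 — burden on claimant; standard: a substantially-more-likely showing (weight is at least 73).
    (a): 79 − 6 = 73 ≥ 73 [met]
    (b): 86 − 8 = 78 ≥ 73 [met]
    (c): 87 − 14 = 73 ≥ 73 [met]
  All elements met. The claimant retains the burden for Stage 2.
Stage 2 — burden on claimant; standard: the balance of probabilities (weight exceeds 49).
    (d): 86 − 30 = 56 > 49 [met]
    (e): 72 − 22 = 50 > 49 [met]
  Stage 2 carried; the burden shifts to the respondent.
Stage 3 — burden on respondent; standard: any credible evidence (weight is at least 8).
    (f): 99 − 85 = 14 ≥ 8 [met]
    (g): 52 − 43 = 9 ≥ 8 [met]
  All elements met. The respondent retains the burden for Stage 4.
Stage 4 — burden on respondent; standard: the balance of probabilities (weight exceeds 49).
    (h): 99 − 44 = 55 > 49 [met]
    (i): 90 − 39 = 51 > 49 [met]
  All elements met. The burden passes to the claimant.
Stage 5 — burden on claimant; standard: any credible evidence (weight is at least 8).
    (j): 6 − 1 = 5 < 8 [not met]
  The claimant does not carry Stage 5.
The analysis ends at Stage 5; the respondent prevails.

respondent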